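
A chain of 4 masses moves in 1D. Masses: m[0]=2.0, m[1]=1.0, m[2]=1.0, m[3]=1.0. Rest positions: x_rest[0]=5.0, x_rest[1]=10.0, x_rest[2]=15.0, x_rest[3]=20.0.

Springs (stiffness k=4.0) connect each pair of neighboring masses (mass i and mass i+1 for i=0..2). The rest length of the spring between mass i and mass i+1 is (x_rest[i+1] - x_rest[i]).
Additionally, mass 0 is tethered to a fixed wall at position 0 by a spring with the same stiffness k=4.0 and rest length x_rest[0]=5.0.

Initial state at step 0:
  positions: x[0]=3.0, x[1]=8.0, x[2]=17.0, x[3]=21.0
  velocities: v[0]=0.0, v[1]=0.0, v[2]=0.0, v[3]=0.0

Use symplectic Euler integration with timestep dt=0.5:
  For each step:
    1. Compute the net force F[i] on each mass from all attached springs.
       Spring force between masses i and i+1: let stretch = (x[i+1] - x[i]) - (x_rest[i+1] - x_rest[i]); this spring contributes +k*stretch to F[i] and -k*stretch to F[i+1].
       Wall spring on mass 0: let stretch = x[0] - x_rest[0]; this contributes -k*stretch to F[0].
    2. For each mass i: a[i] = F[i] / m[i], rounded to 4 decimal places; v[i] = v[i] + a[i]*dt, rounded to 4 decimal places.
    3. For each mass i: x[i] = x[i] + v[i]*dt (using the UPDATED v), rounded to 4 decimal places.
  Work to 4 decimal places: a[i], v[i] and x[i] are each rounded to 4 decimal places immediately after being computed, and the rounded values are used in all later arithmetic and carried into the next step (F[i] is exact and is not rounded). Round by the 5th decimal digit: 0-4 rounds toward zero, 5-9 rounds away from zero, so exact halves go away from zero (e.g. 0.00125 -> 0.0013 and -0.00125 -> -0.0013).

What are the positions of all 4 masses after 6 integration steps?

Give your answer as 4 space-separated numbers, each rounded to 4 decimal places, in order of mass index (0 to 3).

Step 0: x=[3.0000 8.0000 17.0000 21.0000] v=[0.0000 0.0000 0.0000 0.0000]
Step 1: x=[4.0000 12.0000 12.0000 22.0000] v=[2.0000 8.0000 -10.0000 2.0000]
Step 2: x=[7.0000 8.0000 17.0000 18.0000] v=[6.0000 -8.0000 10.0000 -8.0000]
Step 3: x=[7.0000 12.0000 14.0000 18.0000] v=[0.0000 8.0000 -6.0000 0.0000]
Step 4: x=[6.0000 13.0000 13.0000 19.0000] v=[-2.0000 2.0000 -2.0000 2.0000]
Step 5: x=[5.5000 7.0000 18.0000 19.0000] v=[-1.0000 -12.0000 10.0000 0.0000]
Step 6: x=[3.0000 10.5000 13.0000 23.0000] v=[-5.0000 7.0000 -10.0000 8.0000]

Answer: 3.0000 10.5000 13.0000 23.0000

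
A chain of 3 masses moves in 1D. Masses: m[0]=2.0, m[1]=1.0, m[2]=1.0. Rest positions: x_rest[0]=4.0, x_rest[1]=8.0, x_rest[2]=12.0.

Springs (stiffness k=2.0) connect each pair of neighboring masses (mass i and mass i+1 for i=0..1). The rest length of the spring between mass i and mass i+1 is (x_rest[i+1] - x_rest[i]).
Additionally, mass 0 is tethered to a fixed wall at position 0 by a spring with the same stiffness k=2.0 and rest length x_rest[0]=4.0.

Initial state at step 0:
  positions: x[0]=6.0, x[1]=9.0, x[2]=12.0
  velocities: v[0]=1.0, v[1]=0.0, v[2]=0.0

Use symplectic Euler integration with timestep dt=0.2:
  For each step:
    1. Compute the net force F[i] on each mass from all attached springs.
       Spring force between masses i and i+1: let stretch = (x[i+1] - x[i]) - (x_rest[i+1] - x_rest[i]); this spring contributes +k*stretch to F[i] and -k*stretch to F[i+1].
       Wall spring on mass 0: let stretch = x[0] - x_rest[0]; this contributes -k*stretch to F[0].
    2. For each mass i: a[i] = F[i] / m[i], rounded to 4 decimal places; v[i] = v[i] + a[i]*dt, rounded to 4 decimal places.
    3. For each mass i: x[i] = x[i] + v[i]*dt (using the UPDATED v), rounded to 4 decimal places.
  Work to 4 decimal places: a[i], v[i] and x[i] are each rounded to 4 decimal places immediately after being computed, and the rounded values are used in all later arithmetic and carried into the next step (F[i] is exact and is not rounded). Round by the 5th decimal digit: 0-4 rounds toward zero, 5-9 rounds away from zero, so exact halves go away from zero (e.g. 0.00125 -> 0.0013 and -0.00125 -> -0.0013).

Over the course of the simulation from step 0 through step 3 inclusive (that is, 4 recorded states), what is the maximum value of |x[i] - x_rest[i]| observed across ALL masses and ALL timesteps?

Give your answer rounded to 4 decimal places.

Step 0: x=[6.0000 9.0000 12.0000] v=[1.0000 0.0000 0.0000]
Step 1: x=[6.0800 9.0000 12.0800] v=[0.4000 0.0000 0.4000]
Step 2: x=[6.0336 9.0128 12.2336] v=[-0.2320 0.0640 0.7680]
Step 3: x=[5.8650 9.0449 12.4495] v=[-0.8429 0.1606 1.0797]
Max displacement = 2.0800

Answer: 2.0800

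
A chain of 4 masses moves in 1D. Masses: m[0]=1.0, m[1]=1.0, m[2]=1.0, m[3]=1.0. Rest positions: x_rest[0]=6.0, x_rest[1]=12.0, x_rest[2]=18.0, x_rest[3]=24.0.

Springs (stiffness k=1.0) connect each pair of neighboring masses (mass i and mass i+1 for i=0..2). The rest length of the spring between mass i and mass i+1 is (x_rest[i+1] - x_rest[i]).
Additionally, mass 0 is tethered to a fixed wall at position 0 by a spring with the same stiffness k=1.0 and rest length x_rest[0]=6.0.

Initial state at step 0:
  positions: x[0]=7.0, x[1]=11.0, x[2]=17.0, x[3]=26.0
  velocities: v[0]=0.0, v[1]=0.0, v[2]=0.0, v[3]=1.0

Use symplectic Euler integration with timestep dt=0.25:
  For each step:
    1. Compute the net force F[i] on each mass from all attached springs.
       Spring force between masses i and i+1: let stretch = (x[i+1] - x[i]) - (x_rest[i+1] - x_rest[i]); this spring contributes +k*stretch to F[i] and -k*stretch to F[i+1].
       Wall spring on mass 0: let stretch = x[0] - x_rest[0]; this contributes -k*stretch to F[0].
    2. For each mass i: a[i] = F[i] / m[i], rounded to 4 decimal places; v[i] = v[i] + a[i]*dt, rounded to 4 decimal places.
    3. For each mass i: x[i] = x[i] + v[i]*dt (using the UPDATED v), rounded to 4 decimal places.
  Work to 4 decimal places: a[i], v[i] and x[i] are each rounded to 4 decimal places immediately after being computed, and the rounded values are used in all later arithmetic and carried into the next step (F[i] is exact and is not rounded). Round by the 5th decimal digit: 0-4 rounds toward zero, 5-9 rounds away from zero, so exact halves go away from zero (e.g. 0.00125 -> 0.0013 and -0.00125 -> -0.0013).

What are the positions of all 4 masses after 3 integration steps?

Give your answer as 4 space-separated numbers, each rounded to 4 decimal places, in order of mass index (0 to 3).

Step 0: x=[7.0000 11.0000 17.0000 26.0000] v=[0.0000 0.0000 0.0000 1.0000]
Step 1: x=[6.8125 11.1250 17.1875 26.0625] v=[-0.7500 0.5000 0.7500 0.2500]
Step 2: x=[6.4688 11.3594 17.5508 25.9453] v=[-1.3750 0.9375 1.4531 -0.4688]
Step 3: x=[6.0264 11.6751 18.0518 25.6785] v=[-1.7696 1.2627 2.0039 -1.0674]

Answer: 6.0264 11.6751 18.0518 25.6785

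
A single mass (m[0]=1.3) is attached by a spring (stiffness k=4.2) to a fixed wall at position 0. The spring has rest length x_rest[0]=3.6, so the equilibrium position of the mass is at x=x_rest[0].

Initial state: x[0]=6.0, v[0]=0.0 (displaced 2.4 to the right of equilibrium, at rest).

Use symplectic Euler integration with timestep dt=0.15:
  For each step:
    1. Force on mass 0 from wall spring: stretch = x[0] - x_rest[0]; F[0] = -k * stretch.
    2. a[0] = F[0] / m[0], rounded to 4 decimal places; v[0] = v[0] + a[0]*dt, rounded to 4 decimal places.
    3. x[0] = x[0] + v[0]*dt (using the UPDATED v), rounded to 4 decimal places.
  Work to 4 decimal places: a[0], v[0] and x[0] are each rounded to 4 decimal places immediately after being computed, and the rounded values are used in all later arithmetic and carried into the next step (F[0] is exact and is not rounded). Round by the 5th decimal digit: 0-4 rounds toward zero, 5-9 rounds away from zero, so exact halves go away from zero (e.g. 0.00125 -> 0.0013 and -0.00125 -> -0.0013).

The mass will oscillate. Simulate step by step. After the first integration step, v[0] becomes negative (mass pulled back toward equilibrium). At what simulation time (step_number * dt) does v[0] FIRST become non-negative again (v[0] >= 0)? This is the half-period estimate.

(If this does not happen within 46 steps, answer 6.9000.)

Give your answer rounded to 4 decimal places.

Answer: 1.8000

Derivation:
Step 0: x=[6.0000] v=[0.0000]
Step 1: x=[5.8255] v=[-1.1631]
Step 2: x=[5.4893] v=[-2.2416]
Step 3: x=[5.0157] v=[-3.1572]
Step 4: x=[4.4392] v=[-3.8433]
Step 5: x=[3.8017] v=[-4.2500]
Step 6: x=[3.1495] v=[-4.3477]
Step 7: x=[2.5301] v=[-4.1294]
Step 8: x=[1.9885] v=[-3.6109]
Step 9: x=[1.5640] v=[-2.8299]
Step 10: x=[1.2875] v=[-1.8432]
Step 11: x=[1.1791] v=[-0.7225]
Step 12: x=[1.2467] v=[0.4507]
First v>=0 after going negative at step 12, time=1.8000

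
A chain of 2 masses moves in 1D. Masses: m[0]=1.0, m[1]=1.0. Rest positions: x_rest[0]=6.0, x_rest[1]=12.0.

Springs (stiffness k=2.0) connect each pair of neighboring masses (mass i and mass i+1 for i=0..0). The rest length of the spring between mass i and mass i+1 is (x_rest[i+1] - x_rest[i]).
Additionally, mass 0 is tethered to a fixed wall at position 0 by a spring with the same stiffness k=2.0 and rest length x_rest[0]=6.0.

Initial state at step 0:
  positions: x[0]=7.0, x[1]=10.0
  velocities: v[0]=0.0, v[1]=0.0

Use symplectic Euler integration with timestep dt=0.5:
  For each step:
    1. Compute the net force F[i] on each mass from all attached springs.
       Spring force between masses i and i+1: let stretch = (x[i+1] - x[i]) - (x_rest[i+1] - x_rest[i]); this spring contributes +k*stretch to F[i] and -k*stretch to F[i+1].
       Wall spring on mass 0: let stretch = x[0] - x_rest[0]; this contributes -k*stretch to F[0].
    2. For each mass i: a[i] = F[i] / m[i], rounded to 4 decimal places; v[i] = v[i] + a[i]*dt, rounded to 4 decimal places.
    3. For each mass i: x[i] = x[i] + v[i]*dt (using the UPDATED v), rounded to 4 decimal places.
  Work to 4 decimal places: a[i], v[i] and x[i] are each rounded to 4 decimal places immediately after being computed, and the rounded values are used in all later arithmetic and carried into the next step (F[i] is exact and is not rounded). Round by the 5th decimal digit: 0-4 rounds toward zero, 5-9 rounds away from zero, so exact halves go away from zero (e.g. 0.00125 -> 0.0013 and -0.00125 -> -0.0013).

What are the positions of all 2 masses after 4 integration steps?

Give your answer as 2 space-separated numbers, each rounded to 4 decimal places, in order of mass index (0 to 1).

Answer: 7.6250 11.5625

Derivation:
Step 0: x=[7.0000 10.0000] v=[0.0000 0.0000]
Step 1: x=[5.0000 11.5000] v=[-4.0000 3.0000]
Step 2: x=[3.7500 12.7500] v=[-2.5000 2.5000]
Step 3: x=[5.1250 12.5000] v=[2.7500 -0.5000]
Step 4: x=[7.6250 11.5625] v=[5.0000 -1.8750]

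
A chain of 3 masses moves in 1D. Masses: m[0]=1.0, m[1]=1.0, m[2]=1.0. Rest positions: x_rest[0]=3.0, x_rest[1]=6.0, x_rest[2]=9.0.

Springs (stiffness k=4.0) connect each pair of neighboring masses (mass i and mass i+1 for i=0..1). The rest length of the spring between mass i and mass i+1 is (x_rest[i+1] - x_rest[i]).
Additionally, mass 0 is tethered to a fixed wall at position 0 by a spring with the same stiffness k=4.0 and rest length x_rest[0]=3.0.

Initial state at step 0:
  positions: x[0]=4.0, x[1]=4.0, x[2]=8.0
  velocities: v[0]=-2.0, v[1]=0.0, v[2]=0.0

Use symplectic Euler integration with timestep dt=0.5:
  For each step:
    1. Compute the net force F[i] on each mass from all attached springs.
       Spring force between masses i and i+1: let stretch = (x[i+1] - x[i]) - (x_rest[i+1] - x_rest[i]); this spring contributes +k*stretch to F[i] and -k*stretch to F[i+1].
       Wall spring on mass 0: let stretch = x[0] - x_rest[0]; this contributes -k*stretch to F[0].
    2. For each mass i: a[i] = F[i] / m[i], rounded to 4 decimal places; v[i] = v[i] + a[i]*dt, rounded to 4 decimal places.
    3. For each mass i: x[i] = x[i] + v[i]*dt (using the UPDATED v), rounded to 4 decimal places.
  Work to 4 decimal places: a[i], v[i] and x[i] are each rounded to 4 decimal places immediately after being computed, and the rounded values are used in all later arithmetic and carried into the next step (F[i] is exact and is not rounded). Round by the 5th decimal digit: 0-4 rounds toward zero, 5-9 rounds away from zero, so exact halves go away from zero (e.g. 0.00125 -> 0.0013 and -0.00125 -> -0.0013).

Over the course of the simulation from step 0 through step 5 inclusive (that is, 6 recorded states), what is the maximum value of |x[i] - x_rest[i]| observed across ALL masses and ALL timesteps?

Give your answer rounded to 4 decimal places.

Answer: 4.0000

Derivation:
Step 0: x=[4.0000 4.0000 8.0000] v=[-2.0000 0.0000 0.0000]
Step 1: x=[-1.0000 8.0000 7.0000] v=[-10.0000 8.0000 -2.0000]
Step 2: x=[4.0000 2.0000 10.0000] v=[10.0000 -12.0000 6.0000]
Step 3: x=[3.0000 6.0000 8.0000] v=[-2.0000 8.0000 -4.0000]
Step 4: x=[2.0000 9.0000 7.0000] v=[-2.0000 6.0000 -2.0000]
Step 5: x=[6.0000 3.0000 11.0000] v=[8.0000 -12.0000 8.0000]
Max displacement = 4.0000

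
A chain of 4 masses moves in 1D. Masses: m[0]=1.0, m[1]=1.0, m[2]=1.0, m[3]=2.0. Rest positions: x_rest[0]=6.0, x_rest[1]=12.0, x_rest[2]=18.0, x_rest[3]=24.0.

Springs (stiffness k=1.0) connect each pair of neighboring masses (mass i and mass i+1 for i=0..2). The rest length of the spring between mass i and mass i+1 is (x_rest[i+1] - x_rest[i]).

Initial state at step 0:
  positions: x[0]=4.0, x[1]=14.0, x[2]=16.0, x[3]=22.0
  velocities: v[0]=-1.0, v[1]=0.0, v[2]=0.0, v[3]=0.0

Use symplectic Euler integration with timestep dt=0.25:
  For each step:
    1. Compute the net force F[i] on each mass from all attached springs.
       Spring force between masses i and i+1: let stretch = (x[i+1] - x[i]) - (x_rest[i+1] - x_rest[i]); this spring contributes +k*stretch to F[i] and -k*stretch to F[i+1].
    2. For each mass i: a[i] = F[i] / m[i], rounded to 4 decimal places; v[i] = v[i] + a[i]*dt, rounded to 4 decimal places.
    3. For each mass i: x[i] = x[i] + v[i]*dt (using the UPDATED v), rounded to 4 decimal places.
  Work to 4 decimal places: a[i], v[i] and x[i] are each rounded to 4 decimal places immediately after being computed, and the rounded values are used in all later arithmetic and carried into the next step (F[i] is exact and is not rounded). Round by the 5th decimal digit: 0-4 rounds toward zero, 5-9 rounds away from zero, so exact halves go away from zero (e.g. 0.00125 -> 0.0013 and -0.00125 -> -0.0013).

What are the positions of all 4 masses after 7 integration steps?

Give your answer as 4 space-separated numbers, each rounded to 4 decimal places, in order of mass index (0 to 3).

Step 0: x=[4.0000 14.0000 16.0000 22.0000] v=[-1.0000 0.0000 0.0000 0.0000]
Step 1: x=[4.0000 13.5000 16.2500 22.0000] v=[0.0000 -2.0000 1.0000 0.0000]
Step 2: x=[4.2188 12.5781 16.6875 22.0078] v=[0.8750 -3.6875 1.7500 0.0313]
Step 3: x=[4.5850 11.3906 17.2007 22.0369] v=[1.4648 -4.7500 2.0527 0.1163]
Step 4: x=[5.0016 10.1409 17.6530 22.1024] v=[1.6662 -4.9989 1.8092 0.2618]
Step 5: x=[5.3644 9.0395 17.9139 22.2163] v=[1.4510 -4.4057 1.0435 0.4556]
Step 6: x=[5.5819 8.2630 17.8890 22.3833] v=[0.8698 -3.1059 -0.0995 0.6678]
Step 7: x=[5.5919 7.9206 17.5434 22.5973] v=[0.0401 -1.3697 -1.3824 0.8560]

Answer: 5.5919 7.9206 17.5434 22.5973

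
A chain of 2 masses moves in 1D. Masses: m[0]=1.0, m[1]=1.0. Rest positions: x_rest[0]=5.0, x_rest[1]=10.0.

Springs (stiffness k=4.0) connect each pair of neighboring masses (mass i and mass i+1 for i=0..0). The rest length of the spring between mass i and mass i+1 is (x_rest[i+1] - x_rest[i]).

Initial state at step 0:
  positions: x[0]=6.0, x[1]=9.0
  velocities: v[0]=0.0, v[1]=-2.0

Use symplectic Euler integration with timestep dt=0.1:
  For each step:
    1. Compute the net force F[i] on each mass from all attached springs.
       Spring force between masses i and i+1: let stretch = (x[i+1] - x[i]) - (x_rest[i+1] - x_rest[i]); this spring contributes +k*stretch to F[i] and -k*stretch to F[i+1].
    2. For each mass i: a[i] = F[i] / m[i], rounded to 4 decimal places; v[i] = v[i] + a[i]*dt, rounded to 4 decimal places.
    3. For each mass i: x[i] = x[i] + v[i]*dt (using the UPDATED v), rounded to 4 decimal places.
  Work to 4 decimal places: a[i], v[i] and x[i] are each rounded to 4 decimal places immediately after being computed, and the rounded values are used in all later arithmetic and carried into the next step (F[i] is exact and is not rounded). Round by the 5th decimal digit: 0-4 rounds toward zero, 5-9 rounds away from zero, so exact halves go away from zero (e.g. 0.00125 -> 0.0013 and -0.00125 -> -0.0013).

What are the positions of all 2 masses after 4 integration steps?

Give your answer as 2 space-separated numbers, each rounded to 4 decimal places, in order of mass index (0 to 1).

Step 0: x=[6.0000 9.0000] v=[0.0000 -2.0000]
Step 1: x=[5.9200 8.8800] v=[-0.8000 -1.2000]
Step 2: x=[5.7584 8.8416] v=[-1.6160 -0.3840]
Step 3: x=[5.5201 8.8799] v=[-2.3827 0.3827]
Step 4: x=[5.2162 8.9838] v=[-3.0388 1.0388]

Answer: 5.2162 8.9838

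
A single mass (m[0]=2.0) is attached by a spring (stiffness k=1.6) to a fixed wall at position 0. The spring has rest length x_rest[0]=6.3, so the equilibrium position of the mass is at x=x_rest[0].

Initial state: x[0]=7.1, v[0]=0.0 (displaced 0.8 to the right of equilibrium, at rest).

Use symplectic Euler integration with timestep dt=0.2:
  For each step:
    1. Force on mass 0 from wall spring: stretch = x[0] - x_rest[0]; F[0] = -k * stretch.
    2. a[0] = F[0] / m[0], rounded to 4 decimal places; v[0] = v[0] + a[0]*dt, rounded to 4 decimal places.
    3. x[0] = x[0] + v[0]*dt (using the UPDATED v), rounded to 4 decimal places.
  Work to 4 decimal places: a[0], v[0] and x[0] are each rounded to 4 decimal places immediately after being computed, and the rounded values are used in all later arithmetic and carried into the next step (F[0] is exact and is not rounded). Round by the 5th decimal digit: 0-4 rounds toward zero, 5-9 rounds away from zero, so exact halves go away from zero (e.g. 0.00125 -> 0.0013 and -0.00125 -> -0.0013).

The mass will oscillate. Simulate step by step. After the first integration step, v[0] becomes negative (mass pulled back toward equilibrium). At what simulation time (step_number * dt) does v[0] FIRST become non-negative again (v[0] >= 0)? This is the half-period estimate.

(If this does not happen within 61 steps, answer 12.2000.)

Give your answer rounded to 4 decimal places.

Step 0: x=[7.1000] v=[0.0000]
Step 1: x=[7.0744] v=[-0.1280]
Step 2: x=[7.0240] v=[-0.2519]
Step 3: x=[6.9505] v=[-0.3677]
Step 4: x=[6.8561] v=[-0.4718]
Step 5: x=[6.7439] v=[-0.5608]
Step 6: x=[6.6175] v=[-0.6318]
Step 7: x=[6.4810] v=[-0.6826]
Step 8: x=[6.3387] v=[-0.7116]
Step 9: x=[6.1951] v=[-0.7178]
Step 10: x=[6.0549] v=[-0.7010]
Step 11: x=[5.9225] v=[-0.6618]
Step 12: x=[5.8022] v=[-0.6014]
Step 13: x=[5.6978] v=[-0.5218]
Step 14: x=[5.6127] v=[-0.4254]
Step 15: x=[5.5496] v=[-0.3154]
Step 16: x=[5.5105] v=[-0.1953]
Step 17: x=[5.4967] v=[-0.0690]
Step 18: x=[5.5086] v=[0.0595]
First v>=0 after going negative at step 18, time=3.6000

Answer: 3.6000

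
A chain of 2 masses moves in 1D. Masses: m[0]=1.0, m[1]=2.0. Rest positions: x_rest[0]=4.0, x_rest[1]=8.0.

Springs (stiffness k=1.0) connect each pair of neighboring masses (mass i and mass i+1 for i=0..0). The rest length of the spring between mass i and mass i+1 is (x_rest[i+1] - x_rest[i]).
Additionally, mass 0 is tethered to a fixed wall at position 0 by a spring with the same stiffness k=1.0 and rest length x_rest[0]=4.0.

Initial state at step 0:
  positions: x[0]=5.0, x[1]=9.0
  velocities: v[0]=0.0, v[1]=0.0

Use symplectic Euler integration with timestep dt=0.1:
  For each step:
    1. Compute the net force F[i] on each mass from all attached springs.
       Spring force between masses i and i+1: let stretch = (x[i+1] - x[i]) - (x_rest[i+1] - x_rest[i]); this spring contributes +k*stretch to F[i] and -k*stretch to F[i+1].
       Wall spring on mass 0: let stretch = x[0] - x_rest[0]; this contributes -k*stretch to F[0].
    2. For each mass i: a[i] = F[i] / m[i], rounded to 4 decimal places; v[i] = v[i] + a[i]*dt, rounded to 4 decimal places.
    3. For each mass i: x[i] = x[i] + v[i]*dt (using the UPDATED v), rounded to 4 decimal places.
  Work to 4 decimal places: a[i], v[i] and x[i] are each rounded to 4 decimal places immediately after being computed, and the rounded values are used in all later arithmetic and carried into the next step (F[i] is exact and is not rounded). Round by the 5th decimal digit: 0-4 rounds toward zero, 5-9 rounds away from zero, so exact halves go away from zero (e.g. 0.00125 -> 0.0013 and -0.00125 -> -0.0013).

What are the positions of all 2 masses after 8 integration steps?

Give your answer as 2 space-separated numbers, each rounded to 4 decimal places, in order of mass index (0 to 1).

Step 0: x=[5.0000 9.0000] v=[0.0000 0.0000]
Step 1: x=[4.9900 9.0000] v=[-0.1000 0.0000]
Step 2: x=[4.9702 9.0000] v=[-0.1980 -0.0005]
Step 3: x=[4.9410 8.9998] v=[-0.2920 -0.0020]
Step 4: x=[4.9030 8.9993] v=[-0.3802 -0.0049]
Step 5: x=[4.8569 8.9983] v=[-0.4609 -0.0097]
Step 6: x=[4.8037 8.9966] v=[-0.5325 -0.0168]
Step 7: x=[4.7443 8.9940] v=[-0.5936 -0.0265]
Step 8: x=[4.6800 8.9901] v=[-0.6431 -0.0390]

Answer: 4.6800 8.9901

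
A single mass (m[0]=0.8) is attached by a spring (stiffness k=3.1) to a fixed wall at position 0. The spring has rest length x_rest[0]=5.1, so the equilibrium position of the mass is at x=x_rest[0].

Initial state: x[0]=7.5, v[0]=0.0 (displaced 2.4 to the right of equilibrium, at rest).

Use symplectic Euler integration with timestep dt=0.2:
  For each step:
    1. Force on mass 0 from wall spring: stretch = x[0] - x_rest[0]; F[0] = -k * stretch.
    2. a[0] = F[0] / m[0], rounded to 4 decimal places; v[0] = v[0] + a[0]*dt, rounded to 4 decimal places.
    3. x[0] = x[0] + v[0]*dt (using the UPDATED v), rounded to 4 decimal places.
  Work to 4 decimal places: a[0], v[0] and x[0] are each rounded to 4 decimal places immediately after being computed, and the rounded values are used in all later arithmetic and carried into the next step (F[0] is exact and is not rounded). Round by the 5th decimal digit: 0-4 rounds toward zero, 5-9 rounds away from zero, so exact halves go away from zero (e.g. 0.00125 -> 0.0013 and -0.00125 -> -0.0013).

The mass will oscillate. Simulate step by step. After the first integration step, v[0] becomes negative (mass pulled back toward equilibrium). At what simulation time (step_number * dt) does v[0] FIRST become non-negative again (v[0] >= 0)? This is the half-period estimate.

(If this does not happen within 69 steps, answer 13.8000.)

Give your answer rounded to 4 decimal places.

Answer: 1.6000

Derivation:
Step 0: x=[7.5000] v=[0.0000]
Step 1: x=[7.1280] v=[-1.8600]
Step 2: x=[6.4417] v=[-3.4317]
Step 3: x=[5.5474] v=[-4.4715]
Step 4: x=[4.5838] v=[-4.8182]
Step 5: x=[3.7002] v=[-4.4181]
Step 6: x=[3.0335] v=[-3.3333]
Step 7: x=[2.6871] v=[-1.7318]
Step 8: x=[2.7147] v=[0.1382]
First v>=0 after going negative at step 8, time=1.6000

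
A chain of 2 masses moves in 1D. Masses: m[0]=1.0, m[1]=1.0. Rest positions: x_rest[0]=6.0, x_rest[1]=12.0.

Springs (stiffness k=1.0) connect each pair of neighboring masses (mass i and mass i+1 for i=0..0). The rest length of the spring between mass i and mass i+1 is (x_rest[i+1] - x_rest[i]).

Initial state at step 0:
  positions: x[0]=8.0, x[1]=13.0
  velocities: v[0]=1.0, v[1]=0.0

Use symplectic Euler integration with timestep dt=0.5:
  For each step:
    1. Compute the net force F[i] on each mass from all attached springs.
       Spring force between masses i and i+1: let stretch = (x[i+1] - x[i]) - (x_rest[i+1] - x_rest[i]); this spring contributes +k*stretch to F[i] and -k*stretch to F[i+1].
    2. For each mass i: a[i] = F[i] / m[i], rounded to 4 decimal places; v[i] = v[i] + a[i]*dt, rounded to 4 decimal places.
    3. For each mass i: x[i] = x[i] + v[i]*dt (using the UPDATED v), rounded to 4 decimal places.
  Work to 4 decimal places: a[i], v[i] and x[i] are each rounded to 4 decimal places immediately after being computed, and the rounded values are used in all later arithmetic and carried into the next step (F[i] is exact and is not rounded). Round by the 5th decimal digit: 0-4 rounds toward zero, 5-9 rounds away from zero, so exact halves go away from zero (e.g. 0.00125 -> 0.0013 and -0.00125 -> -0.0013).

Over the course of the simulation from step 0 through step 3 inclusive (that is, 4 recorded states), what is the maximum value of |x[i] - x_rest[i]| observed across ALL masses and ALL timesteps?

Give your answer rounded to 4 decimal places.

Step 0: x=[8.0000 13.0000] v=[1.0000 0.0000]
Step 1: x=[8.2500 13.2500] v=[0.5000 0.5000]
Step 2: x=[8.2500 13.7500] v=[0.0000 1.0000]
Step 3: x=[8.1250 14.3750] v=[-0.2500 1.2500]
Max displacement = 2.3750

Answer: 2.3750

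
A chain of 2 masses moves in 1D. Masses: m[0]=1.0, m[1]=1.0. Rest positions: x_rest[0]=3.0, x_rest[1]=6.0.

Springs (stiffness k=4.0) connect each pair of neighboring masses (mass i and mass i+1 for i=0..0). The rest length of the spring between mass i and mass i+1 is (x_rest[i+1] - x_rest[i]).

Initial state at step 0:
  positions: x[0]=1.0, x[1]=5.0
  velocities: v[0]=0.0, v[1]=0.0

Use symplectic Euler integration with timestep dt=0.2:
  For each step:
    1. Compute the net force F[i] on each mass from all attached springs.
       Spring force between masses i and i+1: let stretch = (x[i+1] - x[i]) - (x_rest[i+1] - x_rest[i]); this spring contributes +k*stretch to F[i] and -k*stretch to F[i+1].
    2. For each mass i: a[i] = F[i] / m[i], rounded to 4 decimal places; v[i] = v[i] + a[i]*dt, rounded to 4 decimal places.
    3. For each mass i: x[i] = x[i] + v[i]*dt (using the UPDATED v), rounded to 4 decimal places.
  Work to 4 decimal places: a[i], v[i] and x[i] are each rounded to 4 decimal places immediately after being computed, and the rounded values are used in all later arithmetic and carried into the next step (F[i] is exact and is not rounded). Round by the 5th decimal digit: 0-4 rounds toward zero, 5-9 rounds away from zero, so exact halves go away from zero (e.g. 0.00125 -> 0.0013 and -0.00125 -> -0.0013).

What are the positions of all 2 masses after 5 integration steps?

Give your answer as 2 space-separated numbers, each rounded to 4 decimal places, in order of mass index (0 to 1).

Answer: 2.0213 3.9787

Derivation:
Step 0: x=[1.0000 5.0000] v=[0.0000 0.0000]
Step 1: x=[1.1600 4.8400] v=[0.8000 -0.8000]
Step 2: x=[1.4288 4.5712] v=[1.3440 -1.3440]
Step 3: x=[1.7204 4.2796] v=[1.4579 -1.4579]
Step 4: x=[1.9415 4.0585] v=[1.1053 -1.1053]
Step 5: x=[2.0213 3.9787] v=[0.3989 -0.3989]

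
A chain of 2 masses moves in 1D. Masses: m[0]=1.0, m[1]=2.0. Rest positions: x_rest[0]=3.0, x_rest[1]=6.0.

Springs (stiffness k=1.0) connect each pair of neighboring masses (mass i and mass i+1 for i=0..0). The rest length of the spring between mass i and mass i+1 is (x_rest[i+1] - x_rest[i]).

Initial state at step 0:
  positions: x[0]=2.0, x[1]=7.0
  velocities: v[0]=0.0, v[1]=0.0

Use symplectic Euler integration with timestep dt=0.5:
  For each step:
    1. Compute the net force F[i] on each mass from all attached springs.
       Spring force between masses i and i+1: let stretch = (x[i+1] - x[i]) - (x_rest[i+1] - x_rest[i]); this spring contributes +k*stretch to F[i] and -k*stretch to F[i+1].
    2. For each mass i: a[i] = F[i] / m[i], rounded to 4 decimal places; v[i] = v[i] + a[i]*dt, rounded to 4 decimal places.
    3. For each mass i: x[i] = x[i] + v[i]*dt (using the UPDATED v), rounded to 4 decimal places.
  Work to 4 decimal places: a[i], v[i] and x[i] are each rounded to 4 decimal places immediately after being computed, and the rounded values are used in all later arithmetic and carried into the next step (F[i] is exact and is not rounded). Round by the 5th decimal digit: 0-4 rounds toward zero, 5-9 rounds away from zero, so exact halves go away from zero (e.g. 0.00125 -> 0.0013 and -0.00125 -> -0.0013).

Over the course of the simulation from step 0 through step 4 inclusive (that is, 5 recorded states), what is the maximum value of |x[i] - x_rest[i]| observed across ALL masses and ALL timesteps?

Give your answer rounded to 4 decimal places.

Answer: 1.6535

Derivation:
Step 0: x=[2.0000 7.0000] v=[0.0000 0.0000]
Step 1: x=[2.5000 6.7500] v=[1.0000 -0.5000]
Step 2: x=[3.3125 6.3438] v=[1.6250 -0.8125]
Step 3: x=[4.1329 5.9336] v=[1.6407 -0.8204]
Step 4: x=[4.6535 5.6733] v=[1.0411 -0.5206]
Max displacement = 1.6535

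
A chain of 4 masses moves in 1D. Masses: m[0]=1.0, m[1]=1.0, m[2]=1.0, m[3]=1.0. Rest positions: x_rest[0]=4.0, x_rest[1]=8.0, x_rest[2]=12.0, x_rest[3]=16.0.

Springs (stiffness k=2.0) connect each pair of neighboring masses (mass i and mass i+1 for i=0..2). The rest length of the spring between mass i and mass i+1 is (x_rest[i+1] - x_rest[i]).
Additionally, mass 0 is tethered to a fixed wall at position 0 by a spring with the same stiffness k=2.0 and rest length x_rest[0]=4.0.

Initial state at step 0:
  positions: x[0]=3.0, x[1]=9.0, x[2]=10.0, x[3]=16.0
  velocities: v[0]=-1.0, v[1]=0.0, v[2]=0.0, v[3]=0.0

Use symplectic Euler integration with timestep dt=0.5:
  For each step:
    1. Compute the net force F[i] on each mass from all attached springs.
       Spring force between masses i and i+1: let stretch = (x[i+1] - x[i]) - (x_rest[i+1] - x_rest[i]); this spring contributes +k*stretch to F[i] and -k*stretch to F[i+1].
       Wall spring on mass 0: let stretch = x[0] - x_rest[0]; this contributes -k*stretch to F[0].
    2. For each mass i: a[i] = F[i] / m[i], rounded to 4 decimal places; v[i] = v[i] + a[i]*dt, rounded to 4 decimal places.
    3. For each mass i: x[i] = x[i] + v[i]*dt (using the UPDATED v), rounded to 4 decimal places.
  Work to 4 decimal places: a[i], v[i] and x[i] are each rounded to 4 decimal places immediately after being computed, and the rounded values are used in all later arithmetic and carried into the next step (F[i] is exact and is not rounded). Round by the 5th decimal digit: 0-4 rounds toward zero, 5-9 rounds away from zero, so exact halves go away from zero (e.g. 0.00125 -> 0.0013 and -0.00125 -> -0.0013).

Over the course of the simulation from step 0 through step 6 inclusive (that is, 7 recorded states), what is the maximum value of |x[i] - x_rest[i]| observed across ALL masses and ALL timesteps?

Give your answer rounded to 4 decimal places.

Step 0: x=[3.0000 9.0000 10.0000 16.0000] v=[-1.0000 0.0000 0.0000 0.0000]
Step 1: x=[4.0000 6.5000 12.5000 15.0000] v=[2.0000 -5.0000 5.0000 -2.0000]
Step 2: x=[4.2500 5.7500 13.2500 14.7500] v=[0.5000 -1.5000 1.5000 -0.5000]
Step 3: x=[3.1250 8.0000 11.0000 15.7500] v=[-2.2500 4.5000 -4.5000 2.0000]
Step 4: x=[2.8750 9.3125 9.6250 16.3750] v=[-0.5000 2.6250 -2.7500 1.2500]
Step 5: x=[4.4063 7.5625 11.4688 15.6250] v=[3.0625 -3.5000 3.6875 -1.5000]
Step 6: x=[5.3125 6.1876 13.4375 14.7969] v=[1.8124 -2.7499 3.9374 -1.6562]
Max displacement = 2.3750

Answer: 2.3750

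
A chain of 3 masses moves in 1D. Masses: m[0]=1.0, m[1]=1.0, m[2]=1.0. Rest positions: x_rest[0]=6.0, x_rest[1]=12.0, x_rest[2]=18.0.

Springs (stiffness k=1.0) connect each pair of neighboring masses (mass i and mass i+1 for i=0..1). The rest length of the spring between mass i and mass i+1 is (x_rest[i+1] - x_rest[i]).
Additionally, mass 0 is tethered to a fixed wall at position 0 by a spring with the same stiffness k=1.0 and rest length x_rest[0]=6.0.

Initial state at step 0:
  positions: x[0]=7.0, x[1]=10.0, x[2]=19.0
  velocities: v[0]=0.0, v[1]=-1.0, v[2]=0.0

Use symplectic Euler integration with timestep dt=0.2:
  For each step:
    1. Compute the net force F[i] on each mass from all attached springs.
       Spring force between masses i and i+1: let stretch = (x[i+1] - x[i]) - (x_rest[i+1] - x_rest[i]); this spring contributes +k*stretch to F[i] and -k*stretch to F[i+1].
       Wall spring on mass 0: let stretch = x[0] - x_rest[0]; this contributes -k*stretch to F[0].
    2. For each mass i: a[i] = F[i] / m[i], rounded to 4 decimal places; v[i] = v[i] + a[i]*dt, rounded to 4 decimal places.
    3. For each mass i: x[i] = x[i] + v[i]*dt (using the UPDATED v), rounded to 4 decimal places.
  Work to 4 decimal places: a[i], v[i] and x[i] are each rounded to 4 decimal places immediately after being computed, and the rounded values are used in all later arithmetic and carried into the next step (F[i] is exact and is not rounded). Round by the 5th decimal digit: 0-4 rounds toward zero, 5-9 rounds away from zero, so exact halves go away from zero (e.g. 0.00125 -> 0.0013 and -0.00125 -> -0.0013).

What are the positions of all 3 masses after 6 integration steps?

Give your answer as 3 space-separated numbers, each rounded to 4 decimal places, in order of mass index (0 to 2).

Step 0: x=[7.0000 10.0000 19.0000] v=[0.0000 -1.0000 0.0000]
Step 1: x=[6.8400 10.0400 18.8800] v=[-0.8000 0.2000 -0.6000]
Step 2: x=[6.5344 10.3056 18.6464] v=[-1.5280 1.3280 -1.1680]
Step 3: x=[6.1183 10.7540 18.3192] v=[-2.0806 2.2419 -1.6362]
Step 4: x=[5.6429 11.3196 17.9294] v=[-2.3771 2.8278 -1.9492]
Step 5: x=[5.1688 11.9225 17.5152] v=[-2.3703 3.0144 -2.0712]
Step 6: x=[4.7581 12.4789 17.1173] v=[-2.0533 2.7822 -1.9897]

Answer: 4.7581 12.4789 17.1173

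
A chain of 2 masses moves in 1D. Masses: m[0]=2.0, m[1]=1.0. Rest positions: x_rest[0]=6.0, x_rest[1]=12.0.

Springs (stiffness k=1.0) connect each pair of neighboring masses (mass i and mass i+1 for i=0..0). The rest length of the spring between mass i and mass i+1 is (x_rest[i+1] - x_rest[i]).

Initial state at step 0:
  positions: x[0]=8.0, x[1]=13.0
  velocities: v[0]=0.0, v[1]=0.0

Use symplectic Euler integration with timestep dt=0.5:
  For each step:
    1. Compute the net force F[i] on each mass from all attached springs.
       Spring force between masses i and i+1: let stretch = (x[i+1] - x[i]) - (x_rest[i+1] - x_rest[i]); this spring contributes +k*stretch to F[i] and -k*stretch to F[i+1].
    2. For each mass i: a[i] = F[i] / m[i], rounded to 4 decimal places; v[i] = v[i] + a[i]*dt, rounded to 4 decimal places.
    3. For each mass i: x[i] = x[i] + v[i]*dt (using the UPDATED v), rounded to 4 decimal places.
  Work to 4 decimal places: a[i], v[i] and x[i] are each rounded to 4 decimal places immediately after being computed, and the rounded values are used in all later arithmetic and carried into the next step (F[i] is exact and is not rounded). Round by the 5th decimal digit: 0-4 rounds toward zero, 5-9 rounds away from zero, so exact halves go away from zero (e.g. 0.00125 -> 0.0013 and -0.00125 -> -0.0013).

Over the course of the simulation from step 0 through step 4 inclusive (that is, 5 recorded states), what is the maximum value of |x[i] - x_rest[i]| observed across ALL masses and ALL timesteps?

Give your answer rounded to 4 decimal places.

Answer: 2.3268

Derivation:
Step 0: x=[8.0000 13.0000] v=[0.0000 0.0000]
Step 1: x=[7.8750 13.2500] v=[-0.2500 0.5000]
Step 2: x=[7.6719 13.6563] v=[-0.4063 0.8125]
Step 3: x=[7.4668 14.0665] v=[-0.4102 0.8203]
Step 4: x=[7.3367 14.3268] v=[-0.2603 0.5205]
Max displacement = 2.3268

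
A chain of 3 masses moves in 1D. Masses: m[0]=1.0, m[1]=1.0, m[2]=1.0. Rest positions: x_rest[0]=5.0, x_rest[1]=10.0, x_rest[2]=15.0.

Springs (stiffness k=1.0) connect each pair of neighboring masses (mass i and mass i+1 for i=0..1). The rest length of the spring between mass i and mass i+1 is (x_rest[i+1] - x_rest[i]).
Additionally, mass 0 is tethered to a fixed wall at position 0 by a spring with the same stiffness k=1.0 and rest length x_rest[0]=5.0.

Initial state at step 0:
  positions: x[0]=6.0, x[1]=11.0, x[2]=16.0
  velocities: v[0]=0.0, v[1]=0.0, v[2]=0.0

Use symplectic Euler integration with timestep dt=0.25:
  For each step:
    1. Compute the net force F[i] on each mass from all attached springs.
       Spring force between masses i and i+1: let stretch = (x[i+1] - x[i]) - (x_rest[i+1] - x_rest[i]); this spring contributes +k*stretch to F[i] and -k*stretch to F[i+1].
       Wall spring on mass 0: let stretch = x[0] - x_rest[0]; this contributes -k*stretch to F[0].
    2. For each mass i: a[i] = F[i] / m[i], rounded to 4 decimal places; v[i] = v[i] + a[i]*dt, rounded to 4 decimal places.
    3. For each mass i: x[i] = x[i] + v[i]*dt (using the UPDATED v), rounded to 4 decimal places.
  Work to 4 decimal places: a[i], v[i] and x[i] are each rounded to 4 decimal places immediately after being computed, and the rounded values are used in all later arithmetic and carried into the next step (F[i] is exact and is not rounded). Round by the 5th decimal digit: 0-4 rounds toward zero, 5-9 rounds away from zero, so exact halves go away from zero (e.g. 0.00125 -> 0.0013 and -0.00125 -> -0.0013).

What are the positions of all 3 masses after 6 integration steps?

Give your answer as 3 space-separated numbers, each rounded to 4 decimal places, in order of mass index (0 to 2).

Answer: 5.1410 10.7995 15.9828

Derivation:
Step 0: x=[6.0000 11.0000 16.0000] v=[0.0000 0.0000 0.0000]
Step 1: x=[5.9375 11.0000 16.0000] v=[-0.2500 0.0000 0.0000]
Step 2: x=[5.8203 10.9961 16.0000] v=[-0.4688 -0.0156 0.0000]
Step 3: x=[5.6628 10.9815 15.9998] v=[-0.6299 -0.0586 -0.0010]
Step 4: x=[5.4838 10.9481 15.9984] v=[-0.7159 -0.1337 -0.0056]
Step 5: x=[5.3036 10.8888 15.9939] v=[-0.7208 -0.2372 -0.0182]
Step 6: x=[5.1410 10.7995 15.9828] v=[-0.6504 -0.3572 -0.0445]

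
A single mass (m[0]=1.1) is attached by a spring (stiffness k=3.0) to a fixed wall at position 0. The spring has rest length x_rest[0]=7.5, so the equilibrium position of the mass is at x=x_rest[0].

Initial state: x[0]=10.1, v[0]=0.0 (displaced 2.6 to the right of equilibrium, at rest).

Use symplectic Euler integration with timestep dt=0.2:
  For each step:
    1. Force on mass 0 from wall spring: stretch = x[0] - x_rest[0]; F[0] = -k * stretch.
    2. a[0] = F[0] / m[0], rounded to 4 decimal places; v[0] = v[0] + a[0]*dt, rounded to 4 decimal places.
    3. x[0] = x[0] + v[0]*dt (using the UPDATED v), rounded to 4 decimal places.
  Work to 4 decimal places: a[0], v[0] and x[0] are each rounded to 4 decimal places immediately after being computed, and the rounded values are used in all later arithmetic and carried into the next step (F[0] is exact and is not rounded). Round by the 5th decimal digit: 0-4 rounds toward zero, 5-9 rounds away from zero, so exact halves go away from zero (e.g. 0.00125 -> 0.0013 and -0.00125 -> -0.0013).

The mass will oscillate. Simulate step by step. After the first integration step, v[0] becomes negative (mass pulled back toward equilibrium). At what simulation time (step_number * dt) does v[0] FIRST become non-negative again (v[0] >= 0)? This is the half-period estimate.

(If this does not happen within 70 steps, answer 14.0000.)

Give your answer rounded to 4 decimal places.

Answer: 2.0000

Derivation:
Step 0: x=[10.1000] v=[0.0000]
Step 1: x=[9.8164] v=[-1.4182]
Step 2: x=[9.2801] v=[-2.6817]
Step 3: x=[8.5496] v=[-3.6527]
Step 4: x=[7.7046] v=[-4.2252]
Step 5: x=[6.8372] v=[-4.3368]
Step 6: x=[6.0421] v=[-3.9753]
Step 7: x=[5.4061] v=[-3.1801]
Step 8: x=[4.9985] v=[-2.0380]
Step 9: x=[4.8638] v=[-0.6735]
Step 10: x=[5.0167] v=[0.7644]
First v>=0 after going negative at step 10, time=2.0000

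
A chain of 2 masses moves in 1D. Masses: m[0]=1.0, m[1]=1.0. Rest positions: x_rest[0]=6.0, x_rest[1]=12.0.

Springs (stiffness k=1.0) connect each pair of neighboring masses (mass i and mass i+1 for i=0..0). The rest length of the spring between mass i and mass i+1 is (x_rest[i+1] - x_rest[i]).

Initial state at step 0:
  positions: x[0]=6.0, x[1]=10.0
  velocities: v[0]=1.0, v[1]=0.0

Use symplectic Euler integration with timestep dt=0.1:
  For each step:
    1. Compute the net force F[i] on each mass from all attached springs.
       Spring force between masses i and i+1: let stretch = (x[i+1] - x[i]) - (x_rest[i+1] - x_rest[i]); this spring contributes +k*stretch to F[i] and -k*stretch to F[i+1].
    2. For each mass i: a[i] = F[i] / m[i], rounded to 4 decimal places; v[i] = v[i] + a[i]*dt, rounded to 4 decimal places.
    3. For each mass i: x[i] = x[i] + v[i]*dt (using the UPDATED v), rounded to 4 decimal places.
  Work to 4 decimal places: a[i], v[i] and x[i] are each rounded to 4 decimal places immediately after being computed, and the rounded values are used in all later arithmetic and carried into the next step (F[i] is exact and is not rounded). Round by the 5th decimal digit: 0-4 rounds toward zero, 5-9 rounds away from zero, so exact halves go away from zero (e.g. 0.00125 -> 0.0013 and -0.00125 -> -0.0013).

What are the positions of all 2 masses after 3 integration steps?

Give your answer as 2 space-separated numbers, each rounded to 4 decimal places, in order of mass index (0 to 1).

Answer: 6.1780 10.1220

Derivation:
Step 0: x=[6.0000 10.0000] v=[1.0000 0.0000]
Step 1: x=[6.0800 10.0200] v=[0.8000 0.2000]
Step 2: x=[6.1394 10.0606] v=[0.5940 0.4060]
Step 3: x=[6.1780 10.1220] v=[0.3861 0.6139]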